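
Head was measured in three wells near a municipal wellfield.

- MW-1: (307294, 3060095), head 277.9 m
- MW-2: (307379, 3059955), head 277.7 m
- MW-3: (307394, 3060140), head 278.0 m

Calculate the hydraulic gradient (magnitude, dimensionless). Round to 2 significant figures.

0.0016

Taking MW-1 as reference: MW-2−MW-1 = (85, -140, -0.2); MW-3−MW-1 = (100, 45, +0.1).
Determinant of the coordinate differences = 85·45 − 100·(-140) = 17825.
∂h/∂x = [(-0.2)·45 − (+0.1)·(-140)] / 17825 = +0.0002805
∂h/∂y = [85·(+0.1) − 100·(-0.2)] / 17825 = +0.001599
|∇h| = √(0.0002805² + 0.001599²) = 0.001623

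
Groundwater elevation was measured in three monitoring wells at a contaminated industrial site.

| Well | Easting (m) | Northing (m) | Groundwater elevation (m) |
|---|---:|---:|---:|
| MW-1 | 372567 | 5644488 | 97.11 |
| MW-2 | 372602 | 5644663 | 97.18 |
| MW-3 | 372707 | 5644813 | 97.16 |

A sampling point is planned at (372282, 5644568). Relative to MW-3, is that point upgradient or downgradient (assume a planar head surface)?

Taking MW-1 as reference: MW-2−MW-1 = (35, 175, +0.07); MW-3−MW-1 = (140, 325, +0.05).
Solve a·Δx + b·Δy = Δh: det = 35·325 − 140·175 = -13125.
∂h/∂x = [(+0.07)·325 − (+0.05)·175] / -13125 = -0.001067
∂h/∂y = [35·(+0.05) − 140·(+0.07)] / -13125 = +0.0006133
Head at (372282, 5644568) = 97.11 + (-0.001067)·(-285) + (+0.0006133)·(80) = 97.46 m.
That is higher than the 97.16 m at MW-3, so the point is upgradient.

upgradient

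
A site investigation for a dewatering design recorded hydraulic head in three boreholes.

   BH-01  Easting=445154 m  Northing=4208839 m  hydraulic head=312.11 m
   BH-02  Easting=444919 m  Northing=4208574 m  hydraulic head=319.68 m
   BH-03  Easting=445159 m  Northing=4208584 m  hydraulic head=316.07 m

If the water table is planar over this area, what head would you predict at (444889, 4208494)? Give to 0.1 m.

Taking BH-01 as reference: BH-02−BH-01 = (-235, -265, +7.57); BH-03−BH-01 = (5, -255, +3.96).
Determinant of the coordinate differences = (-235)·(-255) − 5·(-265) = 61250.
∂h/∂x = [(+7.57)·(-255) − (+3.96)·(-265)] / 61250 = -0.01438
∂h/∂y = [(-235)·(+3.96) − 5·(+7.57)] / 61250 = -0.01581
h(444889, 4208494) = 312.11 + (-0.01438)·(-265) + (-0.01581)·(-345) = 312.11 +3.811 +5.455 = 321.376 m.

321.4 m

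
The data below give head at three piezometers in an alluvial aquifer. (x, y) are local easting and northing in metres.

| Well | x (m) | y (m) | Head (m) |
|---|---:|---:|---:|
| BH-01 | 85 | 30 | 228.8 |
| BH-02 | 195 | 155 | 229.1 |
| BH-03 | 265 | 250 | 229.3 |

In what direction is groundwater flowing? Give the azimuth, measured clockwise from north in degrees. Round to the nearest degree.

254°

Differences from BH-01: to BH-02 (Δx, Δy, Δh) = (110, 125, +0.3); to BH-03 = (180, 220, +0.5).
Solve a·Δx + b·Δy = Δh: det = 110·220 − 180·125 = 1700.
∂h/∂x = [(+0.3)·220 − (+0.5)·125] / 1700 = +0.002059
∂h/∂y = [110·(+0.5) − 180·(+0.3)] / 1700 = +0.0005882
Flow direction (−∇h) has components (-0.002059 E, -0.0005882 N).
Azimuth = atan2(E, N) = atan2(-0.002059, -0.0005882) = 254.1° ≈ 254°.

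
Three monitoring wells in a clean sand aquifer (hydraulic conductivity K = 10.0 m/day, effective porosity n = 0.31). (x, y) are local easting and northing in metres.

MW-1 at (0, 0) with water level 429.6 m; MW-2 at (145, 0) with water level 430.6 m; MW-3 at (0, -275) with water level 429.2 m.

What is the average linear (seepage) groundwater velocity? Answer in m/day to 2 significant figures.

0.23 m/day

∂h/∂x = (430.6 − 429.6) / (145 − 0) = +0.006897
∂h/∂y = (429.2 − 429.6) / (-275 − 0) = +0.001455
|∇h| = √(0.006897² + 0.001455²) = 0.007049
Seepage velocity v = K·i/n = 10.0 × 0.007049 / 0.31 = 0.2274 m/day.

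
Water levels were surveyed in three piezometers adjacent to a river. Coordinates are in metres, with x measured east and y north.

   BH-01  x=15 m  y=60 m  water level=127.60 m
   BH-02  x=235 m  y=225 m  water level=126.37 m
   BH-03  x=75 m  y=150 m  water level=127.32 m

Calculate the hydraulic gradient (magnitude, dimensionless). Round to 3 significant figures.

With h = a·x + b·y + c and BH-01 as origin, the differences give:
  220·a + 165·b = -1.23
  60·a + 90·b = -0.28
Eliminate b (×90 and ×165, subtract): 9900·a = -64.500 → a = ∂h/∂x = -0.006515
Back-substitute: b = ∂h/∂y = +0.001232.
|∇h| = √(-0.006515² + 0.001232²) = 0.00663

0.00663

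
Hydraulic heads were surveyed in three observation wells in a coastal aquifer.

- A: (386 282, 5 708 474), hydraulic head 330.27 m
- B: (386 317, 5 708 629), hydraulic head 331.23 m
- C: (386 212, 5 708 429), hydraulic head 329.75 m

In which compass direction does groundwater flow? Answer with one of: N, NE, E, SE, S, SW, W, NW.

Three-point gradient (reference A): Δ to B = (35, 155, +0.96), Δ to C = (-70, -45, -0.52).
∂h/∂x = +0.004032, ∂h/∂y = +0.005283 (det = 9275).
Flow = −∇h = (-0.004032 east, -0.005283 north), which points southwest.

SW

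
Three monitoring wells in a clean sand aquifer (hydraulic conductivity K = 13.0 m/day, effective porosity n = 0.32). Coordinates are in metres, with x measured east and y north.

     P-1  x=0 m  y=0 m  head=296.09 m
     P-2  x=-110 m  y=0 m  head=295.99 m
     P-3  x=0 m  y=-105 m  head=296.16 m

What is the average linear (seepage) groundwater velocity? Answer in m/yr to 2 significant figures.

17 m/yr

∂h/∂x = (295.99 − 296.09) / (-110 − 0) = +0.0009091
∂h/∂y = (296.16 − 296.09) / (-105 − 0) = -0.0006667
|∇h| = √(0.0009091² + -0.0006667²) = 0.001127
Seepage velocity v = K·i/n = 13.0 × 0.001127 / 0.32 = 0.04578 m/day = 16.72 m/yr.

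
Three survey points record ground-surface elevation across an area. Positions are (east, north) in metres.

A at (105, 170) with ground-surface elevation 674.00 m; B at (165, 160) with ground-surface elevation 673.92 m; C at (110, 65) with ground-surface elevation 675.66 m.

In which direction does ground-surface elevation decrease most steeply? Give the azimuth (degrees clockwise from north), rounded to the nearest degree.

Three-point gradient (reference A): Δ to B = (60, -10, -0.08), Δ to C = (5, -105, +1.66).
∂z/∂x = -0.004000, ∂z/∂y = -0.01600 (det = -6250).
Steepest decrease is along −∇f: components (+0.004000 E, +0.01600 N).
Azimuth = atan2(+0.004000, +0.01600) = 14.0° ≈ 014°.

014°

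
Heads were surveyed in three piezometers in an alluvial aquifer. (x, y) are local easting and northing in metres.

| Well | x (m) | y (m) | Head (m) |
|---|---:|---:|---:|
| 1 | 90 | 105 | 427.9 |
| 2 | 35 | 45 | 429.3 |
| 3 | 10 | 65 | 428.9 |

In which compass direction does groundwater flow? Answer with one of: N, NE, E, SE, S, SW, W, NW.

Differences from 1: to 2 (Δx, Δy, Δh) = (-55, -60, +1.4); to 3 = (-80, -40, +1.0).
Solve a·Δx + b·Δy = Δh: det = (-55)·(-40) − (-80)·(-60) = -2600.
∂h/∂x = [(+1.4)·(-40) − (+1.0)·(-60)] / -2600 = -0.001538
∂h/∂y = [(-55)·(+1.0) − (-80)·(+1.4)] / -2600 = -0.02192
Flow = −∇h = (+0.001538 east, +0.02192 north), which points north.

N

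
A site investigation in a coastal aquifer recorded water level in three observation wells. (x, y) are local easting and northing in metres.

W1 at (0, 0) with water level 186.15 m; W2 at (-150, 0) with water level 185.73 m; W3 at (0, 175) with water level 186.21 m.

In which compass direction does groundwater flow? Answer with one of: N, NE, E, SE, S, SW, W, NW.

W

∂h/∂x = (185.73 − 186.15) / (-150 − 0) = +0.002800
∂h/∂y = (186.21 − 186.15) / (175 − 0) = +0.0003429
Flow = −∇h = (-0.002800 east, -0.0003429 north), which points west.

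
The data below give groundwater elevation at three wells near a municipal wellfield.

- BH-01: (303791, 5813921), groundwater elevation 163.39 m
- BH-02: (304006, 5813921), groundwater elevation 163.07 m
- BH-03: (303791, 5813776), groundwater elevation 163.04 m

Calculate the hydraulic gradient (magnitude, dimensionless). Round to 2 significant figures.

∂h/∂x = (163.07 − 163.39) / (304006 − 303791) = -0.001488
∂h/∂y = (163.04 − 163.39) / (5813776 − 5813921) = +0.002414
|∇h| = √(-0.001488² + 0.002414²) = 0.002836

0.0028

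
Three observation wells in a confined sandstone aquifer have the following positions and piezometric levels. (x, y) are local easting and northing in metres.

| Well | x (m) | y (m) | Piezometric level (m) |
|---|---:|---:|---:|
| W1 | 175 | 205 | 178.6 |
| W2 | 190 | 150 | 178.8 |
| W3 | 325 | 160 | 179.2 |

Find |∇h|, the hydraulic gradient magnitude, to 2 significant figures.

0.0042

Differences from W1: to W2 (Δx, Δy, Δh) = (15, -55, +0.2); to W3 = (150, -45, +0.6).
Determinant of the coordinate differences = 15·(-45) − 150·(-55) = 7575.
∂h/∂x = [(+0.2)·(-45) − (+0.6)·(-55)] / 7575 = +0.003168
∂h/∂y = [15·(+0.6) − 150·(+0.2)] / 7575 = -0.002772
|∇h| = √(0.003168² + -0.002772²) = 0.00421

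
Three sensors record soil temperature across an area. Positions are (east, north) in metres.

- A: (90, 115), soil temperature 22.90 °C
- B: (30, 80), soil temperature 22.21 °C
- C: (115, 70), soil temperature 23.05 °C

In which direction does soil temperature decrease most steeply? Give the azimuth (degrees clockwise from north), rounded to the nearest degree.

Three-point gradient (reference A): Δ to B = (-60, -35, -0.69), Δ to C = (25, -45, +0.15).
∂T/∂x = +0.01015, ∂T/∂y = +0.002308 (det = 3575).
Steepest decrease is along −∇f: components (-0.01015 E, -0.002308 N).
Azimuth = atan2(-0.01015, -0.002308) = 257.2° ≈ 257°.

257°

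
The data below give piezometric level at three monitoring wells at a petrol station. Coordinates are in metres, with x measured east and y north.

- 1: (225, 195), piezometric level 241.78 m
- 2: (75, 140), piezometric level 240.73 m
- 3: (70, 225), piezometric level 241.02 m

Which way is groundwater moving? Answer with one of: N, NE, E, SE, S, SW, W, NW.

SW

Taking 1 as reference: 2−1 = (-150, -55, -1.05); 3−1 = (-155, 30, -0.76).
Solve a·Δx + b·Δy = Δh: det = (-150)·30 − (-155)·(-55) = -13025.
∂h/∂x = [(-1.05)·30 − (-0.76)·(-55)] / -13025 = +0.005628
∂h/∂y = [(-150)·(-0.76) − (-155)·(-1.05)] / -13025 = +0.003743
Flow = −∇h = (-0.005628 east, -0.003743 north), which points southwest.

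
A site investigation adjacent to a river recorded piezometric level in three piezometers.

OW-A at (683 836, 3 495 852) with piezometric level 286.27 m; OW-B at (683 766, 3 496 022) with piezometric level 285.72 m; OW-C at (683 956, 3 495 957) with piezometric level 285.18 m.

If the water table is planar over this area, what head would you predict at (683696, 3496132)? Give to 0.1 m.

Taking OW-A as reference: OW-B−OW-A = (-70, 170, -0.55); OW-C−OW-A = (120, 105, -1.09).
Solve a·Δx + b·Δy = Δh: det = (-70)·105 − 120·170 = -27750.
∂h/∂x = [(-0.55)·105 − (-1.09)·170] / -27750 = -0.004596
∂h/∂y = [(-70)·(-1.09) − 120·(-0.55)] / -27750 = -0.005128
h(683696, 3496132) = 286.27 + (-0.004596)·(-140) + (-0.005128)·(280) = 286.27 +0.643 -1.436 = 285.478 m.

285.5 m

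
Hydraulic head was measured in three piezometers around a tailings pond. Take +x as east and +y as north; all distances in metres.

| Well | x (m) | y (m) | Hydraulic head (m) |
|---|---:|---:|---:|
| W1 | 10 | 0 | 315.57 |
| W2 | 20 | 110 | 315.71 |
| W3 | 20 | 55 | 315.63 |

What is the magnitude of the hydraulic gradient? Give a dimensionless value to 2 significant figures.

0.0025

Differences from W1: to W2 (Δx, Δy, Δh) = (10, 110, +0.14); to W3 = (10, 55, +0.06).
Determinant of the coordinate differences = 10·55 − 10·110 = -550.
∂h/∂x = [(+0.14)·55 − (+0.06)·110] / -550 = -0.002000
∂h/∂y = [10·(+0.06) − 10·(+0.14)] / -550 = +0.001455
|∇h| = √(-0.002000² + 0.001455²) = 0.002473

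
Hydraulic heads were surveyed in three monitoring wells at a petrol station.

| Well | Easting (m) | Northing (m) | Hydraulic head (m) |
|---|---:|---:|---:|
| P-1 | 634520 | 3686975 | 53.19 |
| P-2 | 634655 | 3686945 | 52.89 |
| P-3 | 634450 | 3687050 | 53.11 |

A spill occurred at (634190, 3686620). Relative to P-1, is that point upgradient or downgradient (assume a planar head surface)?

upgradient

Differences from P-1: to P-2 (Δx, Δy, Δh) = (135, -30, -0.30); to P-3 = (-70, 75, -0.08).
Solve a·Δx + b·Δy = Δh: det = 135·75 − (-70)·(-30) = 8025.
∂h/∂x = [(-0.30)·75 − (-0.08)·(-30)] / 8025 = -0.003103
∂h/∂y = [135·(-0.08) − (-70)·(-0.30)] / 8025 = -0.003963
Head at (634190, 3686620) = 53.19 + (-0.003103)·(-330) + (-0.003963)·(-355) = 55.62 m.
That is higher than the 53.19 m at P-1, so the point is upgradient.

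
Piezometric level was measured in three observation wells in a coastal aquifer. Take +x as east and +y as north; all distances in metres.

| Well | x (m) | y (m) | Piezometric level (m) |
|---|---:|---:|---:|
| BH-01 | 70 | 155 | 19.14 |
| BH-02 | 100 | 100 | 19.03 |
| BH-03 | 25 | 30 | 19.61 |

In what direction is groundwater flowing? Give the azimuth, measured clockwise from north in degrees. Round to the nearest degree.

With h = a·x + b·y + c and BH-01 as origin, the differences give:
  30·a + (-55)·b = -0.11
  (-45)·a + (-125)·b = +0.47
Eliminate b (×(-125) and ×(-55), subtract): -6225·a = 39.600 → a = ∂h/∂x = -0.006361
Back-substitute: b = ∂h/∂y = -0.001470.
Flow direction (−∇h) has components (+0.006361 E, +0.001470 N).
Azimuth = atan2(E, N) = atan2(+0.006361, +0.001470) = 77.0° ≈ 077°.

077°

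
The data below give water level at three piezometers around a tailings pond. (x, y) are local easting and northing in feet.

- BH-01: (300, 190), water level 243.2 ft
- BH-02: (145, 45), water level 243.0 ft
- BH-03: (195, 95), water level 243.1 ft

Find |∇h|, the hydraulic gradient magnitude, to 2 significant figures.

Taking BH-01 as reference: BH-02−BH-01 = (-155, -145, -0.2); BH-03−BH-01 = (-105, -95, -0.1).
Solve a·Δx + b·Δy = Δh: det = (-155)·(-95) − (-105)·(-145) = -500.
∂h/∂x = [(-0.2)·(-95) − (-0.1)·(-145)] / -500 = -0.009000
∂h/∂y = [(-155)·(-0.1) − (-105)·(-0.2)] / -500 = +0.01100
|∇h| = √(-0.009000² + 0.01100²) = 0.01421

0.014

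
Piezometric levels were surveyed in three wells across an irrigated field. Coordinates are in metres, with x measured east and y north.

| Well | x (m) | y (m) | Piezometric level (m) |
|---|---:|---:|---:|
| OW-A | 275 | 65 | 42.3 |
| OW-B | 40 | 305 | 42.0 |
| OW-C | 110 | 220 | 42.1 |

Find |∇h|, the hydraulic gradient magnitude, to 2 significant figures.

Taking OW-A as reference: OW-B−OW-A = (-235, 240, -0.3); OW-C−OW-A = (-165, 155, -0.2).
Solve a·Δx + b·Δy = Δh: det = (-235)·155 − (-165)·240 = 3175.
∂h/∂x = [(-0.3)·155 − (-0.2)·240] / 3175 = +0.0004724
∂h/∂y = [(-235)·(-0.2) − (-165)·(-0.3)] / 3175 = -0.0007874
|∇h| = √(0.0004724² + -0.0007874²) = 0.0009182

0.00092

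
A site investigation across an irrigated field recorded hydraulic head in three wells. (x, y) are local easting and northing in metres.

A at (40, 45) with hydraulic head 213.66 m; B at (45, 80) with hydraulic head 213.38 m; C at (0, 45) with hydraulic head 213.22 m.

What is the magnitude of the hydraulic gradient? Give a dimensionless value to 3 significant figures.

Taking A as reference: B−A = (5, 35, -0.28); C−A = (-40, 0, -0.44).
Determinant of the coordinate differences = 5·0 − (-40)·35 = 1400.
∂h/∂x = [(-0.28)·0 − (-0.44)·35] / 1400 = +0.01100
∂h/∂y = [5·(-0.44) − (-40)·(-0.28)] / 1400 = -0.009571
|∇h| = √(0.01100² + -0.009571²) = 0.01458

0.0146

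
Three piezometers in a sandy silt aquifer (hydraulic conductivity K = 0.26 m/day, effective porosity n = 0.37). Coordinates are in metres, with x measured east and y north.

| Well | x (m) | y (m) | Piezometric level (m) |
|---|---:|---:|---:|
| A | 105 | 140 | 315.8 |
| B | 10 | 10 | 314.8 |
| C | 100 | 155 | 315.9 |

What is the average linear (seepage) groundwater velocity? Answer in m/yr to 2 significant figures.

With h = a·x + b·y + c and A as origin, the differences give:
  (-95)·a + (-130)·b = -1.0
  (-5)·a + 15·b = +0.1
Eliminate b (×15 and ×(-130), subtract): -2075·a = -2.00 → a = ∂h/∂x = +0.0009639
Back-substitute: b = ∂h/∂y = +0.006988.
|∇h| = √(0.0009639² + 0.006988²) = 0.007054
Seepage velocity v = K·i/n = 0.26 × 0.007054 / 0.37 = 0.004957 m/day = 1.811 m/yr.

1.8 m/yr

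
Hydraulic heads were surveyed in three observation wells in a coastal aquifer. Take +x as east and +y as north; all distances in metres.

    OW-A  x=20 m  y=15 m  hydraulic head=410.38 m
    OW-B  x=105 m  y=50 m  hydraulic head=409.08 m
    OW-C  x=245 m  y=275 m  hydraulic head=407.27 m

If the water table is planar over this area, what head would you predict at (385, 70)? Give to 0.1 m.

Taking OW-A as reference: OW-B−OW-A = (85, 35, -1.30); OW-C−OW-A = (225, 260, -3.11).
Determinant of the coordinate differences = 85·260 − 225·35 = 14225.
∂h/∂x = [(-1.30)·260 − (-3.11)·35] / 14225 = -0.01611
∂h/∂y = [85·(-3.11) − 225·(-1.30)] / 14225 = +0.001979
h(385, 70) = 410.38 + (-0.01611)·(365) + (+0.001979)·(55) = 410.38 -5.880 +0.109 = 404.609 m.

404.6 m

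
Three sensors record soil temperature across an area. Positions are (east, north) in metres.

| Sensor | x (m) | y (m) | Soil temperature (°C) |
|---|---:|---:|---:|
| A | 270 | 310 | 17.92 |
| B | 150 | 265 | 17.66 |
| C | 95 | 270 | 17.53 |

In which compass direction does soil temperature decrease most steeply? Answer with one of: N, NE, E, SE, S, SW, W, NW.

W

With T = a·x + b·y + c and A as origin, the differences give:
  (-120)·a + (-45)·b = -0.26
  (-175)·a + (-40)·b = -0.39
Eliminate b (×(-40) and ×(-45), subtract): -3075·a = -7.150 → a = ∂T/∂x = +0.002325
Back-substitute: b = ∂T/∂y = -0.0004228.
Steepest decrease is along −∇f = (-0.002325 E, +0.0004228 N) → west.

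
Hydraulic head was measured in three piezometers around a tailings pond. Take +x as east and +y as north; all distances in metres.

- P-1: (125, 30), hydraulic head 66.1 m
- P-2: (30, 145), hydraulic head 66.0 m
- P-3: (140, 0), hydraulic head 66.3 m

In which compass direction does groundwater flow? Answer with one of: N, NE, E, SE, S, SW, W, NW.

NE

Taking P-1 as reference: P-2−P-1 = (-95, 115, -0.1); P-3−P-1 = (15, -30, +0.2).
Determinant of the coordinate differences = (-95)·(-30) − 15·115 = 1125.
∂h/∂x = [(-0.1)·(-30) − (+0.2)·115] / 1125 = -0.01778
∂h/∂y = [(-95)·(+0.2) − 15·(-0.1)] / 1125 = -0.01556
Flow = −∇h = (+0.01778 east, +0.01556 north), which points northeast.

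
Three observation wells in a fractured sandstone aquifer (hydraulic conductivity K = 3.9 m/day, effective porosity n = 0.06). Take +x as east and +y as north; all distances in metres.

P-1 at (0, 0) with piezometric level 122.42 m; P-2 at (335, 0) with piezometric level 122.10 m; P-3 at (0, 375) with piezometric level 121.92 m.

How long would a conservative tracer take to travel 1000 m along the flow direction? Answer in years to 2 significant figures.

26 years

∂h/∂x = (122.10 − 122.42) / (335 − 0) = -0.0009552
∂h/∂y = (121.92 − 122.42) / (375 − 0) = -0.001333
|∇h| = √(-0.0009552² + -0.001333²) = 0.00164
Seepage velocity v = K·i/n = 3.9 × 0.00164 / 0.06 = 0.1066 m/day.
t = 1000 / 0.1066 = 9381 days = 25.7 years.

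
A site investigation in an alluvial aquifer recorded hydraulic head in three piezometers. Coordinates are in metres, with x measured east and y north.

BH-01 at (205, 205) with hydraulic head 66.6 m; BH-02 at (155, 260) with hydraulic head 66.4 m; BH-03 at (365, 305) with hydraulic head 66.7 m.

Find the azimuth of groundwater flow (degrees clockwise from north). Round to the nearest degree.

Taking BH-01 as reference: BH-02−BH-01 = (-50, 55, -0.2); BH-03−BH-01 = (160, 100, +0.1).
Determinant of the coordinate differences = (-50)·100 − 160·55 = -13800.
∂h/∂x = [(-0.2)·100 − (+0.1)·55] / -13800 = +0.001848
∂h/∂y = [(-50)·(+0.1) − 160·(-0.2)] / -13800 = -0.001957
Flow direction (−∇h) has components (-0.001848 E, +0.001957 N).
Azimuth = atan2(E, N) = atan2(-0.001848, +0.001957) = 316.6° ≈ 317°.

317°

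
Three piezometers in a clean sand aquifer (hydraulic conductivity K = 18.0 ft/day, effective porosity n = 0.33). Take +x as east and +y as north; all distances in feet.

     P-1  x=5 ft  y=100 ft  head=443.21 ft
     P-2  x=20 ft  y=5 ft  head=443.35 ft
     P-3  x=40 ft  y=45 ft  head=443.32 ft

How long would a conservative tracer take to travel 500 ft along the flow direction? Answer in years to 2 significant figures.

15 years

Taking P-1 as reference: P-2−P-1 = (15, -95, +0.14); P-3−P-1 = (35, -55, +0.11).
Determinant of the coordinate differences = 15·(-55) − 35·(-95) = 2500.
∂h/∂x = [(+0.14)·(-55) − (+0.11)·(-95)] / 2500 = +0.001100
∂h/∂y = [15·(+0.11) − 35·(+0.14)] / 2500 = -0.001300
|∇h| = √(0.001100² + -0.001300²) = 0.001703
Seepage velocity v = K·i/n = 18.0 × 0.001703 / 0.33 = 0.09289 ft/day.
t = 500 / 0.09289 = 5383 days = 14.7 years.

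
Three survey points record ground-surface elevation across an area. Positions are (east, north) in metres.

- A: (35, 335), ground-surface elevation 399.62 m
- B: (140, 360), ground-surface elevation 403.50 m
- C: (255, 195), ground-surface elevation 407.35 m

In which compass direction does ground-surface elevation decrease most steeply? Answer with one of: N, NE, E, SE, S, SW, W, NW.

W

Three-point gradient (reference A): Δ to B = (105, 25, +3.88), Δ to C = (220, -140, +7.73).
∂z/∂x = +0.03646, ∂z/∂y = +0.002077 (det = -20200).
Steepest decrease is along −∇f = (-0.03646 E, -0.002077 N) → west.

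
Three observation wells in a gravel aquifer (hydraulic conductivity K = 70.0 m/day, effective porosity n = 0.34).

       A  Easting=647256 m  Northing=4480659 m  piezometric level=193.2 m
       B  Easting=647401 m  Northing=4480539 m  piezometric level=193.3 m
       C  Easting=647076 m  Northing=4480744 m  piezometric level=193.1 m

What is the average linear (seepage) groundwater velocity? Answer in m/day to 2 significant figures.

Three-point gradient (reference A): Δ to B = (145, -120, +0.1), Δ to C = (-180, 85, -0.1).
∂h/∂x = +0.0003774, ∂h/∂y = -0.0003774 (det = -9275).
|∇h| = √(0.0003774² + -0.0003774²) = 0.0005337
Seepage velocity v = K·i/n = 70.0 × 0.0005337 / 0.34 = 0.1099 m/day.

0.11 m/day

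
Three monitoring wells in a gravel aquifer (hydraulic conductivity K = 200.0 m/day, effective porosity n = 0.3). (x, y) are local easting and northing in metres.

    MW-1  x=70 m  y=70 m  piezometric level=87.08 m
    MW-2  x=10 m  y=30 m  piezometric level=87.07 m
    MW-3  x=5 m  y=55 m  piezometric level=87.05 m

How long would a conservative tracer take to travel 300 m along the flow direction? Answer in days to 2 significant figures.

490 days

Differences from MW-1: to MW-2 (Δx, Δy, Δh) = (-60, -40, -0.01); to MW-3 = (-65, -15, -0.03).
Determinant of the coordinate differences = (-60)·(-15) − (-65)·(-40) = -1700.
∂h/∂x = [(-0.01)·(-15) − (-0.03)·(-40)] / -1700 = +0.0006176
∂h/∂y = [(-60)·(-0.03) − (-65)·(-0.01)] / -1700 = -0.0006765
|∇h| = √(0.0006176² + -0.0006765²) = 0.000916
Seepage velocity v = K·i/n = 200.0 × 0.000916 / 0.3 = 0.6107 m/day.
t = 300 / 0.6107 = 491.2 days.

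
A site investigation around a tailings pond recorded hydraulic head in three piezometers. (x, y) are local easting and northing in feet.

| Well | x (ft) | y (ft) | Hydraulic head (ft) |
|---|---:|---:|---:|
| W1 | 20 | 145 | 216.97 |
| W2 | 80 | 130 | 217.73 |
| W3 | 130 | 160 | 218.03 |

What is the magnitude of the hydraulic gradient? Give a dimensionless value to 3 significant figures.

0.0133

Taking W1 as reference: W2−W1 = (60, -15, +0.76); W3−W1 = (110, 15, +1.06).
Solve a·Δx + b·Δy = Δh: det = 60·15 − 110·(-15) = 2550.
∂h/∂x = [(+0.76)·15 − (+1.06)·(-15)] / 2550 = +0.01071
∂h/∂y = [60·(+1.06) − 110·(+0.76)] / 2550 = -0.007843
|∇h| = √(0.01071² + -0.007843²) = 0.01327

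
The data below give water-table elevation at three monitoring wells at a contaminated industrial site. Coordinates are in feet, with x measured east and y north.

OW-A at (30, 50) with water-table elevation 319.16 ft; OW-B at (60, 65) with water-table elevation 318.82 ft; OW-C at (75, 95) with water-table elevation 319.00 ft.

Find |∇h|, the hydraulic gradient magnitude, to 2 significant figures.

0.025

With h = a·x + b·y + c and OW-A as origin, the differences give:
  30·a + 15·b = -0.34
  45·a + 45·b = -0.16
Eliminate b (×45 and ×15, subtract): 675·a = -12.900 → a = ∂h/∂x = -0.01911
Back-substitute: b = ∂h/∂y = +0.01556.
|∇h| = √(-0.01911² + 0.01556²) = 0.02464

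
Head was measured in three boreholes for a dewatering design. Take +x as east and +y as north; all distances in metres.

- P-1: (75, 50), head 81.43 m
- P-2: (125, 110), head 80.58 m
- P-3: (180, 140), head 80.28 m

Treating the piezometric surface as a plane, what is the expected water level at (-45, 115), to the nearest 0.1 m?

79.8 m

Taking P-1 as reference: P-2−P-1 = (50, 60, -0.85); P-3−P-1 = (105, 90, -1.15).
Determinant of the coordinate differences = 50·90 − 105·60 = -1800.
∂h/∂x = [(-0.85)·90 − (-1.15)·60] / -1800 = +0.004167
∂h/∂y = [50·(-1.15) − 105·(-0.85)] / -1800 = -0.01764
h(-45, 115) = 81.43 + (+0.004167)·(-120) + (-0.01764)·(65) = 81.43 -0.500 -1.147 = 79.783 m.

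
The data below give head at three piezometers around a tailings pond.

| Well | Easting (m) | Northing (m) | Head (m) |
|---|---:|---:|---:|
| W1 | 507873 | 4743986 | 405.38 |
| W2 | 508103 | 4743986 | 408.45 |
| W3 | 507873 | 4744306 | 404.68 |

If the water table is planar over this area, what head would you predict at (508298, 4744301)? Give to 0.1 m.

∂h/∂x = (408.45 − 405.38) / (508103 − 507873) = +0.01335
∂h/∂y = (404.68 − 405.38) / (4744306 − 4743986) = -0.002187
h(508298, 4744301) = 405.38 + (+0.01335)·(425) + (-0.002187)·(315) = 405.38 +5.673 -0.689 = 410.364 m.

410.4 m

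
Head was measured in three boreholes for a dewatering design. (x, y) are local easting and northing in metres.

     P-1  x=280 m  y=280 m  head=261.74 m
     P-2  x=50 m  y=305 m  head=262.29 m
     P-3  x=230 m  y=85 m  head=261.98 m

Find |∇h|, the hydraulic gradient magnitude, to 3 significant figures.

0.00253

Differences from P-1: to P-2 (Δx, Δy, Δh) = (-230, 25, +0.55); to P-3 = (-50, -195, +0.24).
Determinant of the coordinate differences = (-230)·(-195) − (-50)·25 = 46100.
∂h/∂x = [(+0.55)·(-195) − (+0.24)·25] / 46100 = -0.002457
∂h/∂y = [(-230)·(+0.24) − (-50)·(+0.55)] / 46100 = -0.0006009
|∇h| = √(-0.002457² + -0.0006009²) = 0.002529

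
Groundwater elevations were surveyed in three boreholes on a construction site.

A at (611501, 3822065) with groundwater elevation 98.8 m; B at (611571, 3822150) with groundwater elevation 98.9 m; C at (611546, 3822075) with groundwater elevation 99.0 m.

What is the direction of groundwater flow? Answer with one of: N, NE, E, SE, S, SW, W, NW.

NW

Differences from A: to B (Δx, Δy, Δh) = (70, 85, +0.1); to C = (45, 10, +0.2).
Determinant of the coordinate differences = 70·10 − 45·85 = -3125.
∂h/∂x = [(+0.1)·10 − (+0.2)·85] / -3125 = +0.005120
∂h/∂y = [70·(+0.2) − 45·(+0.1)] / -3125 = -0.003040
Flow = −∇h = (-0.005120 east, +0.003040 north), which points northwest.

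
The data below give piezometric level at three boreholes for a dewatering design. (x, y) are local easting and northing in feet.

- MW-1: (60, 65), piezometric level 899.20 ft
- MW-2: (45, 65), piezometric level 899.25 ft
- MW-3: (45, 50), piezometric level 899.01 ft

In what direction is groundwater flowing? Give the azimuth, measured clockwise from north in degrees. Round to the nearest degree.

168°

Three-point gradient (reference MW-1): Δ to MW-2 = (-15, 0, +0.05), Δ to MW-3 = (-15, -15, -0.19).
∂h/∂x = -0.003333, ∂h/∂y = +0.01600 (det = 225).
Flow direction (−∇h) has components (+0.003333 E, -0.01600 N).
Azimuth = atan2(E, N) = atan2(+0.003333, -0.01600) = 168.2° ≈ 168°.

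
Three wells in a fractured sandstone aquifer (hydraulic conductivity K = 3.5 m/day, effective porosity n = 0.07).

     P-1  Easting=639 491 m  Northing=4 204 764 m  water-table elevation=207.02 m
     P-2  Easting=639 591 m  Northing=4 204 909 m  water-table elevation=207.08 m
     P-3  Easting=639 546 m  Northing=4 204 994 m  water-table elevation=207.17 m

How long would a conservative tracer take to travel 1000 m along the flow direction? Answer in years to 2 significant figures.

58 years

Differences from P-1: to P-2 (Δx, Δy, Δh) = (100, 145, +0.06); to P-3 = (55, 230, +0.15).
Solve a·Δx + b·Δy = Δh: det = 100·230 − 55·145 = 15025.
∂h/∂x = [(+0.06)·230 − (+0.15)·145] / 15025 = -0.0005291
∂h/∂y = [100·(+0.15) − 55·(+0.06)] / 15025 = +0.0007787
|∇h| = √(-0.0005291² + 0.0007787²) = 0.0009414
Seepage velocity v = K·i/n = 3.5 × 0.0009414 / 0.07 = 0.04707 m/day.
t = 1000 / 0.04707 = 2.124e+04 days = 58.2 years.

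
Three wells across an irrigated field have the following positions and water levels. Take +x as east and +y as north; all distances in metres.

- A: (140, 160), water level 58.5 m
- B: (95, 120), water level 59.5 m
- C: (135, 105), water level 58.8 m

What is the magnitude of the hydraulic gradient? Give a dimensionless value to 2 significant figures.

Differences from A: to B (Δx, Δy, Δh) = (-45, -40, +1.0); to C = (-5, -55, +0.3).
Solve a·Δx + b·Δy = Δh: det = (-45)·(-55) − (-5)·(-40) = 2275.
∂h/∂x = [(+1.0)·(-55) − (+0.3)·(-40)] / 2275 = -0.01890
∂h/∂y = [(-45)·(+0.3) − (-5)·(+1.0)] / 2275 = -0.003736
|∇h| = √(-0.01890² + -0.003736²) = 0.01927

0.019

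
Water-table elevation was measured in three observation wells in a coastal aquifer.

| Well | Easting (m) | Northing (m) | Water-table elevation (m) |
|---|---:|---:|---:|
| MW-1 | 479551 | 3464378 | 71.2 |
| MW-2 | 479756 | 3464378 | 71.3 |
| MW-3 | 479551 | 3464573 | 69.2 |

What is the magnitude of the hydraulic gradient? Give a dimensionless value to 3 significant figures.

0.0103

∂h/∂x = (71.3 − 71.2) / (479756 − 479551) = +0.0004878
∂h/∂y = (69.2 − 71.2) / (3464573 − 3464378) = -0.01026
|∇h| = √(0.0004878² + -0.01026²) = 0.01027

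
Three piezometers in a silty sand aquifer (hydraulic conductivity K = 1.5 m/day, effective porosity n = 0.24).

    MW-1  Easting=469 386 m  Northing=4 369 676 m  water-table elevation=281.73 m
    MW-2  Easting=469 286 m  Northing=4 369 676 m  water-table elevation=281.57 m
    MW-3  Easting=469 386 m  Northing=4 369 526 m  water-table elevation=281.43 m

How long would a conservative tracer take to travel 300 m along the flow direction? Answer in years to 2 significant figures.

51 years

∂h/∂x = (281.57 − 281.73) / (469286 − 469386) = +0.001600
∂h/∂y = (281.43 − 281.73) / (4369526 − 4369676) = +0.002000
|∇h| = √(0.001600² + 0.002000²) = 0.002561
Seepage velocity v = K·i/n = 1.5 × 0.002561 / 0.24 = 0.01601 m/day.
t = 300 / 0.01601 = 1.874e+04 days = 51.3 years.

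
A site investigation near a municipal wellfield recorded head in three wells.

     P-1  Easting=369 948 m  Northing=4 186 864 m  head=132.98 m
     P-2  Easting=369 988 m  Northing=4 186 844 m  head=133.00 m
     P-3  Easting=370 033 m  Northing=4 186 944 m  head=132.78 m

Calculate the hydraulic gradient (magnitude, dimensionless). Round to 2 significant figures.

0.0020

Taking P-1 as reference: P-2−P-1 = (40, -20, +0.02); P-3−P-1 = (85, 80, -0.20).
Solve a·Δx + b·Δy = Δh: det = 40·80 − 85·(-20) = 4900.
∂h/∂x = [(+0.02)·80 − (-0.20)·(-20)] / 4900 = -0.0004898
∂h/∂y = [40·(-0.20) − 85·(+0.02)] / 4900 = -0.001980
|∇h| = √(-0.0004898² + -0.001980²) = 0.00204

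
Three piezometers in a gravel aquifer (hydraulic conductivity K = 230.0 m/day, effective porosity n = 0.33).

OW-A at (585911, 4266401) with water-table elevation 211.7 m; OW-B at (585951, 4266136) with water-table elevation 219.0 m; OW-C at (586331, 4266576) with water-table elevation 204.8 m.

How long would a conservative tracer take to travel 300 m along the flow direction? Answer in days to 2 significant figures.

15 days

Taking OW-A as reference: OW-B−OW-A = (40, -265, +7.3); OW-C−OW-A = (420, 175, -6.9).
Determinant of the coordinate differences = 40·175 − 420·(-265) = 118300.
∂h/∂x = [(+7.3)·175 − (-6.9)·(-265)] / 118300 = -0.004658
∂h/∂y = [40·(-6.9) − 420·(+7.3)] / 118300 = -0.02825
|∇h| = √(-0.004658² + -0.02825²) = 0.02863
Seepage velocity v = K·i/n = 230.0 × 0.02863 / 0.33 = 19.95 m/day.
t = 300 / 19.95 = 15.04 days.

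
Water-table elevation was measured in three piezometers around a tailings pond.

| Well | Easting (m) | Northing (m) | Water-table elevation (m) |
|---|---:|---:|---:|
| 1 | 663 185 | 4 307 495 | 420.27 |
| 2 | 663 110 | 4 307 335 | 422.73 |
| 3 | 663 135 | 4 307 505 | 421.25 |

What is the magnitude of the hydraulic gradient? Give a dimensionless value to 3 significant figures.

Taking 1 as reference: 2−1 = (-75, -160, +2.46); 3−1 = (-50, 10, +0.98).
Solve a·Δx + b·Δy = Δh: det = (-75)·10 − (-50)·(-160) = -8750.
∂h/∂x = [(+2.46)·10 − (+0.98)·(-160)] / -8750 = -0.02073
∂h/∂y = [(-75)·(+0.98) − (-50)·(+2.46)] / -8750 = -0.005657
|∇h| = √(-0.02073² + -0.005657²) = 0.02149

0.0215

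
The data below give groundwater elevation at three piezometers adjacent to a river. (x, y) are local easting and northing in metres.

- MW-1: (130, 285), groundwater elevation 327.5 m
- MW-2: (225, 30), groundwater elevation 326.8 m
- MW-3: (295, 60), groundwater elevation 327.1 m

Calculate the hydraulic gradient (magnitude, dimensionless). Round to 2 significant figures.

0.0046

Three-point gradient (reference MW-1): Δ to MW-2 = (95, -255, -0.7), Δ to MW-3 = (165, -225, -0.4).
∂h/∂x = +0.002681, ∂h/∂y = +0.003744 (det = 20700).
|∇h| = √(0.002681² + 0.003744²) = 0.004605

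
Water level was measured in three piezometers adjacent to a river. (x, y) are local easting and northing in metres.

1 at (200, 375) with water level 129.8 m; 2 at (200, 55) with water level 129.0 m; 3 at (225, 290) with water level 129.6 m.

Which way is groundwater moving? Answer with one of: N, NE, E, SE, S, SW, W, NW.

With h = a·x + b·y + c and 1 as origin, the differences give:
  0·a + (-320)·b = -0.8
  25·a + (-85)·b = -0.2
Eliminate b (×(-85) and ×(-320), subtract): 8000·a = 4.00 → a = ∂h/∂x = +0.0005000
Back-substitute: b = ∂h/∂y = +0.002500.
Flow = −∇h = (-0.0005000 east, -0.002500 north), which points south.

S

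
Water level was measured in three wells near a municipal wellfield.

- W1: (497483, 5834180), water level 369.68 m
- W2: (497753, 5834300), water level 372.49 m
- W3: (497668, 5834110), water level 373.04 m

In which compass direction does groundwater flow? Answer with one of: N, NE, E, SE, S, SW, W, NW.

Differences from W1: to W2 (Δx, Δy, Δh) = (270, 120, +2.81); to W3 = (185, -70, +3.36).
Solve a·Δx + b·Δy = Δh: det = 270·(-70) − 185·120 = -41100.
∂h/∂x = [(+2.81)·(-70) − (+3.36)·120] / -41100 = +0.01460
∂h/∂y = [270·(+3.36) − 185·(+2.81)] / -41100 = -0.009425
Flow = −∇h = (-0.01460 east, +0.009425 north), which points northwest.

NW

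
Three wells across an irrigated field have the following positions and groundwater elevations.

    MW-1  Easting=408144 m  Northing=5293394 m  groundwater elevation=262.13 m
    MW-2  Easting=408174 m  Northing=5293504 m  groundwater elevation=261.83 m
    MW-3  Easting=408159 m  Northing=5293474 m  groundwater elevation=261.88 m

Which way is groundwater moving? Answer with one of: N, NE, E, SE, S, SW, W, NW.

NW

Taking MW-1 as reference: MW-2−MW-1 = (30, 110, -0.30); MW-3−MW-1 = (15, 80, -0.25).
Determinant of the coordinate differences = 30·80 − 15·110 = 750.
∂h/∂x = [(-0.30)·80 − (-0.25)·110] / 750 = +0.004667
∂h/∂y = [30·(-0.25) − 15·(-0.30)] / 750 = -0.004000
Flow = −∇h = (-0.004667 east, +0.004000 north), which points northwest.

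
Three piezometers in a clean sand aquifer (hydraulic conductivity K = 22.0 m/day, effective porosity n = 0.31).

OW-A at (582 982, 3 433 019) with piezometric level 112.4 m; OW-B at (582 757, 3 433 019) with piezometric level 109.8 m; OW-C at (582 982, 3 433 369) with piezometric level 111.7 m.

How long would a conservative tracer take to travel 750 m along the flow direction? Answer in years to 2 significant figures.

∂h/∂x = (109.8 − 112.4) / (582757 − 582982) = +0.01156
∂h/∂y = (111.7 − 112.4) / (3433369 − 3433019) = -0.002000
|∇h| = √(0.01156² + -0.002000²) = 0.01173
Seepage velocity v = K·i/n = 22.0 × 0.01173 / 0.31 = 0.8325 m/day.
t = 750 / 0.8325 = 900.9 days = 2.47 years.

2.5 years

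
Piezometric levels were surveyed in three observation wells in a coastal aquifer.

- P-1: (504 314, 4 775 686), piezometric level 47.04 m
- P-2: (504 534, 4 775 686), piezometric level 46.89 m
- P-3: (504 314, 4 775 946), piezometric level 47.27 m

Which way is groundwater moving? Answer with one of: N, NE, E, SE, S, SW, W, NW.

∂h/∂x = (46.89 − 47.04) / (504534 − 504314) = -0.0006818
∂h/∂y = (47.27 − 47.04) / (4775946 − 4775686) = +0.0008846
Flow = −∇h = (+0.0006818 east, -0.0008846 north), which points southeast.

SE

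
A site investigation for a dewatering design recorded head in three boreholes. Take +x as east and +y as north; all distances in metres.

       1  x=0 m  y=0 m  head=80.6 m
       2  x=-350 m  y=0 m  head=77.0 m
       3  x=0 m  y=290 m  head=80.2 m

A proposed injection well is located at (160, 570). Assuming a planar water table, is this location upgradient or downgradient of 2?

upgradient

∂h/∂x = (77.0 − 80.6) / (-350 − 0) = +0.01029
∂h/∂y = (80.2 − 80.6) / (290 − 0) = -0.001379
Head at (160, 570) = 80.6 + (+0.01029)·(160) + (-0.001379)·(570) = 81.46 m.
That is higher than the 77.0 m at 2, so the point is upgradient.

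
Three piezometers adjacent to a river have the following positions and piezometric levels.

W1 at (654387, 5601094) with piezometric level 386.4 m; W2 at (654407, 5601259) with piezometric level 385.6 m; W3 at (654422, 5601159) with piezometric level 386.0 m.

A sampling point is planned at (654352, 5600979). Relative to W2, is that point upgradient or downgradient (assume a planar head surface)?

upgradient

Three-point gradient (reference W1): Δ to W2 = (20, 165, -0.8), Δ to W3 = (35, 65, -0.4).
∂h/∂x = -0.003128, ∂h/∂y = -0.004469 (det = -4475).
Head at (654352, 5600979) = 386.4 + (-0.003128)·(-35) + (-0.004469)·(-115) = 387.02 m.
That is higher than the 385.6 m at W2, so the point is upgradient.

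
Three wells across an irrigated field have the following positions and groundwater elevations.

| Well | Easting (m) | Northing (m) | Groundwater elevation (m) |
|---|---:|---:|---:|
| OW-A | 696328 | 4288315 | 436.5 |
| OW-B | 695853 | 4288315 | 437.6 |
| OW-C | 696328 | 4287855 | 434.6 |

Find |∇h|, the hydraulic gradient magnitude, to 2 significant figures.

0.0047

∂h/∂x = (437.6 − 436.5) / (695853 − 696328) = -0.002316
∂h/∂y = (434.6 − 436.5) / (4287855 − 4288315) = +0.004130
|∇h| = √(-0.002316² + 0.004130²) = 0.004735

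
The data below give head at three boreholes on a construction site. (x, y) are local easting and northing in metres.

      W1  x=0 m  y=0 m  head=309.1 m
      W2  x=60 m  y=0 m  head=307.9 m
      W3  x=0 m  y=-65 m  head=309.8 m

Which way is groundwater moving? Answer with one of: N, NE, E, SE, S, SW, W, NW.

NE

∂h/∂x = (307.9 − 309.1) / (60 − 0) = -0.02000
∂h/∂y = (309.8 − 309.1) / (-65 − 0) = -0.01077
Flow = −∇h = (+0.02000 east, +0.01077 north), which points northeast.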